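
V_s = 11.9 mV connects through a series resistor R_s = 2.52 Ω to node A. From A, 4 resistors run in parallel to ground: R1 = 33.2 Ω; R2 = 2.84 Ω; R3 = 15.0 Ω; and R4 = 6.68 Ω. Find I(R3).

I ≈ 0.316 mA

Equivalent of the parallel group: R_p = 1.671 Ω.
Node voltage V_A = V_s · R_p/(R_s + R_p) = 11.9 × 0.3986 = 4.744 mV.
Branch current I = V_A/R3 = 4.744/15.0 = 0.3163 mA.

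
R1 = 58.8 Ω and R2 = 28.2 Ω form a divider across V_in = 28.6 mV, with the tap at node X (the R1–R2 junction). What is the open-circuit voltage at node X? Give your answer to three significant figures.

V_th ≈ 9.27 mV

With X open, the divider is unloaded: V_th = 28.6 × 28.2/87.00 = 9.270 mV.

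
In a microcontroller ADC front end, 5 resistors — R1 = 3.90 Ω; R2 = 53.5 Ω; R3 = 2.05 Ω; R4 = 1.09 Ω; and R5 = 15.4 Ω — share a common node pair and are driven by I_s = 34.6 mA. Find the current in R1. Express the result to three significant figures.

ΣG = 1/3.90 + 1/53.5 + 1/2.05 + 1/1.09 + 1/15.4 = 1.745.
By the current-divider rule, I = I_s · G_k/ΣG = 34.6 × 0.1469 = 5.083 mA.

I ≈ 5.08 mA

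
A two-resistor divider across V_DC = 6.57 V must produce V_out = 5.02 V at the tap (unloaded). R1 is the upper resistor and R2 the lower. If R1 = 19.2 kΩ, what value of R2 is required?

The divider ratio is R2/(R1+R2) = 5.02/6.57 = 0.7641.
R2 = R1 · 0.7641/(1 − 0.7641) = 62.18 kΩ.

R2 ≈ 62.2 kΩ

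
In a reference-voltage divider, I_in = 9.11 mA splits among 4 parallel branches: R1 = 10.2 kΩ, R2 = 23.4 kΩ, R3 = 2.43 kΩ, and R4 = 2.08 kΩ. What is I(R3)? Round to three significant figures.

I ≈ 3.63 mA

ΣG = 1/10.2 + 1/23.4 + 1/2.43 + 1/2.08 = 1.033.
By the current-divider rule, I = I_in · G_k/ΣG = 9.11 × 0.3984 = 3.629 mA.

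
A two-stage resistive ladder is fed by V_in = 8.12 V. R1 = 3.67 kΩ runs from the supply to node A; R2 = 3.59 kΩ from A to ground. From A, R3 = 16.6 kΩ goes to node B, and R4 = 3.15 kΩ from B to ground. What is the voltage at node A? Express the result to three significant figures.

The second stage (R3 + R4 = 19.75 kΩ) loads node A in parallel with R2.
R2 ‖ (R3+R4) = 3.038 kΩ.
V_A = 8.12 × 3.038/(3.67 + 3.038) = 3.677 V.

V_A ≈ 3.68 V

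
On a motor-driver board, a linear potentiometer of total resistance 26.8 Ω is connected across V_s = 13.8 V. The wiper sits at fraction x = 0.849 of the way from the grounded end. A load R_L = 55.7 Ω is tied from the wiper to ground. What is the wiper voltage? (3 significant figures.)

V_out ≈ 11.0 V

The pot divides into 4.047 Ω above the wiper and 22.75 Ω below.
R_L loads the lower segment: effective lower R = 16.15 Ω.
Then V_out = V_s · 16.15/(4.047 + 16.15) = 11.04 V.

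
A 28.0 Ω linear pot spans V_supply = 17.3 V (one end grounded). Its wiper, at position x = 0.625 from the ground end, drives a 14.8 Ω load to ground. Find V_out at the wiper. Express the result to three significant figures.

Split the track: R_lower = x·R_p = 17.50 Ω, R_upper = (1−x)·R_p = 10.50 Ω.
R_L loads the lower segment: effective lower R = 8.019 Ω.
Loaded-divider output: V_out = 17.3 × 0.4330 = 7.491 V.
(Unloaded: V_out = x·V_supply = 10.8 V.)

V_out ≈ 7.49 V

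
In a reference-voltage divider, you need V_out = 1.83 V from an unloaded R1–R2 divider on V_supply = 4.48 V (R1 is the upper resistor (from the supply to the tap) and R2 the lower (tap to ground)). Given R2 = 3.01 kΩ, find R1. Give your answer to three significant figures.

The divider ratio is R2/(R1+R2) = 1.83/4.48 = 0.4085.
So R1 = R2 · (V_supply/V_out − 1) = 3.01 × (4.48/1.83 − 1) = 3.01 × 1.448 = 4.359 kΩ.

R1 ≈ 4.36 kΩ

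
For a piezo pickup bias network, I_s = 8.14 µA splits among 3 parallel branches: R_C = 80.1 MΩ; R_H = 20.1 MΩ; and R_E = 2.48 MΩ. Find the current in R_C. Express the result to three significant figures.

I ≈ 0.218 µA

Conductances: ΣG = 1/80.1 + 1/20.1 + 1/2.48 = 0.4655 (1/MΩ).
By the current-divider rule, I = I_s · G_k/ΣG = 8.14 × 0.02682 = 0.2183 µA.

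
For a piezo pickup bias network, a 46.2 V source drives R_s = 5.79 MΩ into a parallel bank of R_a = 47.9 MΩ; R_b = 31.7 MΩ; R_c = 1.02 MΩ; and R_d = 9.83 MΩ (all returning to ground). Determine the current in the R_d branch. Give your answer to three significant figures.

I ≈ 0.621 µA

Equivalent of the parallel group: R_p = 0.8814 MΩ.
V_A by voltage divider: V_A = 46.2 × 0.8814/(5.79 + 0.8814) = 6.104 V.
Branch current I = V_A/R_d = 6.104/9.83 = 0.6209 µA.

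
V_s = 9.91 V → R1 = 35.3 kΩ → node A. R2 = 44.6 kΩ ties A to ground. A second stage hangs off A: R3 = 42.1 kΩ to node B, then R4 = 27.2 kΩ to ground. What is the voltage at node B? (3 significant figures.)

V_B ≈ 1.69 V

Node A sees R2 in parallel with the series input of stage 2, R3 + R4 = 69.30 kΩ.
R2 ‖ (R3+R4) = 27.14 kΩ.
First divider: V_A = V_s · 27.14/(35.3 + 27.14) = 4.307 V.
Then the unloaded second divider: V_B = V_A × R4/(R3+R4) = 4.307 × 0.3925 = 1.691 V.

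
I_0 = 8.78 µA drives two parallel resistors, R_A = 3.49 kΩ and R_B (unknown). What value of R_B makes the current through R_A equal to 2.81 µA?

Two-branch current divider: I_A = I_0 · R_B/(R_A + R_B).
2.81/8.78 = R_B/(R_A + R_B) → R_B = R_A · (0.3200)/(1 − 0.3200) = 3.49 × 0.4707 = 1.643 kΩ.

R_B ≈ 1.64 kΩ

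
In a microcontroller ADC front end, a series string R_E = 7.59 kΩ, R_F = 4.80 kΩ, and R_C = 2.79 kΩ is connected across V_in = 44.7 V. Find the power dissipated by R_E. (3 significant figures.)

P ≈ 65.8 mW

The common current is I = 44.7/15.18 = 2.945 mA.
P = I²R = 8.671 × 7.59 = 65.81 mW.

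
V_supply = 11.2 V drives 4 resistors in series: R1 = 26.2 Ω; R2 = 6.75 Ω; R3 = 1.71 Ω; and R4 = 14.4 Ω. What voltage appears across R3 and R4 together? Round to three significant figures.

ΣR = 26.2 + 6.75 + 1.71 + 14.4 = 49.06 Ω.
R_{R3..R4} = 1.71 + 14.4 = 16.11 Ω.
By the voltage-divider rule, V = 11.2 × 16.11/49.06 = 3.678 V.

V ≈ 3.68 V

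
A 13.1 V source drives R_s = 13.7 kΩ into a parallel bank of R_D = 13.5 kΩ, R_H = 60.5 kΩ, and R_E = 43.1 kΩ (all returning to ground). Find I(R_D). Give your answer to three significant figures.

I ≈ 0.379 mA

Combine the parallel branches: R_p = (1/13.5 + 1/60.5 + 1/43.1)⁻¹ = 8.787 kΩ.
V_A = 13.1 × 8.787/22.49 = 5.119 V.
Branch current I = V_A/R_D = 5.119/13.5 = 0.3792 mA.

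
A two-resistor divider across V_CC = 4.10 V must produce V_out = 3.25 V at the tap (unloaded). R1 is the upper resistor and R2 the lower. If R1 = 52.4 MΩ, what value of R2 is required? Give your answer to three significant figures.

R2 ≈ 200 MΩ

V_out/V_CC = R2/(R1+R2) = 0.7927.
So R2 = R1 · V_out/(V_CC − V_out) = 52.4 × 3.25/(4.10 − 3.25) = 52.4 × 3.824 = 200.4 MΩ.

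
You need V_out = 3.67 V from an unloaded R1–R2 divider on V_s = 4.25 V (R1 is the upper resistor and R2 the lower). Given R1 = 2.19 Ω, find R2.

R2 ≈ 13.9 Ω

The divider ratio is R2/(R1+R2) = 3.67/4.25 = 0.8635.
Rearranging, R2 = R1·k/(1−k) = 2.19 × 6.328 = 13.86 Ω.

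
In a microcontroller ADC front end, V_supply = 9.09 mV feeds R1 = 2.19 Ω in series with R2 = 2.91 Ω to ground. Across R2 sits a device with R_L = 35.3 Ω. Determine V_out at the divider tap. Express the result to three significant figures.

V_out ≈ 5.01 mV

R2 ‖ R_L = (2.91 × 35.3)/(2.91 + 35.3) = 2.688 Ω.
Voltage divider with the loaded lower leg: V_out = 9.09 × 2.688/(2.19 + 2.688) = 9.09 × 0.5511 = 5.009 mV.
(Unloaded it would be 5.19 mV; the load pulls it down.)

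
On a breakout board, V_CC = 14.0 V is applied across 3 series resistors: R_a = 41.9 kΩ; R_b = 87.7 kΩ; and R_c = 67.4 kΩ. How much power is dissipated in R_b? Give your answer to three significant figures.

ΣR = 197.0 kΩ → I = 14.0/197.0 = 0.07107 mA.
P = I²R = 0.005050 × 87.7 = 0.4429 mW.

P ≈ 0.443 mW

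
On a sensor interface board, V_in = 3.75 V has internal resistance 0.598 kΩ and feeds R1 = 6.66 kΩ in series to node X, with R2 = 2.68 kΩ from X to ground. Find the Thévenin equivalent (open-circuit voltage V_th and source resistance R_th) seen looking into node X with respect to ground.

V_th ≈ 1.01 V, R_th ≈ 1.96 kΩ

R1' = 0.598 + 6.66 = 7.258 kΩ (source resistance + R1).
With X open, the divider is unloaded: V_th = 3.75 × 2.68/9.938 = 1.011 V.
Looking into X with the source shorted: R_th = R1'·R2/(R1'+R2) = 7.258 × 2.68/9.938 = 1.957 kΩ.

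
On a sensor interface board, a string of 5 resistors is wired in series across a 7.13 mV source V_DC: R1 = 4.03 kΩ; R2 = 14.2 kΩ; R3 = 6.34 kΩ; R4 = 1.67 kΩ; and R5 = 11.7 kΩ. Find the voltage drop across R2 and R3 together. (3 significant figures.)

ΣR = 4.03 + 14.2 + 6.34 + 1.67 + 11.7 = 37.94 kΩ.
R_{R2..R3} = 14.2 + 6.34 = 20.54 kΩ.
V = V_DC · R/ΣR = 7.13 × 0.5414 = 3.860 mV.

V ≈ 3.86 mV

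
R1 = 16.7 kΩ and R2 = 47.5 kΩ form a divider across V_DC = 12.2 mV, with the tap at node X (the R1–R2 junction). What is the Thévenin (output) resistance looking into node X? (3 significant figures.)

With V_DC suppressed (replaced by a short), R_th = R1 ‖ R2 = (16.70 × 47.5)/(16.70 + 47.5) = 12.36 kΩ.

R_th ≈ 12.4 kΩ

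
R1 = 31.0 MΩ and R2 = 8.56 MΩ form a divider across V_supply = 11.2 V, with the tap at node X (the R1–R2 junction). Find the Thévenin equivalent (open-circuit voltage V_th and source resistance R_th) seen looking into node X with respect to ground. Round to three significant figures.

V_th is the unloaded tap voltage: V_supply · R2/(R1+R2) = 11.2 × 0.2164 = 2.423 V.
Looking into X with the source shorted: R_th = R1·R2/(R1+R2) = 31.00 × 8.56/39.56 = 6.708 MΩ.

V_th ≈ 2.42 V, R_th ≈ 6.71 MΩ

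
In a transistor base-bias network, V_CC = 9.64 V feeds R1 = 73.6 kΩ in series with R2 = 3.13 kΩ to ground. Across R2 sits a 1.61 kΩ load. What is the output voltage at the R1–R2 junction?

V_out ≈ 0.137 V

First combine the lower leg with the load: R2 ‖ R_L = 1.063 kΩ.
Voltage divider with the loaded lower leg: V_out = 9.64 × 1.063/(73.6 + 1.063) = 9.64 × 0.01424 = 0.1373 V.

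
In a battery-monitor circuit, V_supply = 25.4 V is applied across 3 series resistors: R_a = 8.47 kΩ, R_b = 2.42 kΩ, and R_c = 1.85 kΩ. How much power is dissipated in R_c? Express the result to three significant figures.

ΣR = 12.74 kΩ → I = 25.4/12.74 = 1.994 mA.
V(R_c) = I·R = 3.688 V; P = V·I = 3.688 × 1.994 = 7.354 mW.

P ≈ 7.35 mW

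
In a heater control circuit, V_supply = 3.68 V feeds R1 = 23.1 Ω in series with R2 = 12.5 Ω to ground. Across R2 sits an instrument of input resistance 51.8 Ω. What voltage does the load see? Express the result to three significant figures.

First combine the lower leg with the load: R2 ‖ R_L = 10.07 Ω.
Then V_out = V_supply · R2'/(R1 + R2') = 3.68 × 10.07/33.17 = 1.117 V.
(Unloaded it would be 1.29 V; the load pulls it down.)

V_out ≈ 1.12 V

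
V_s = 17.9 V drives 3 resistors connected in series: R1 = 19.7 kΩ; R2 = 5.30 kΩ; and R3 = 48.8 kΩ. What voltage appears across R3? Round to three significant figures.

Series total: ΣR = 19.7 + 5.30 + 48.8 = 73.80 kΩ.
By the voltage-divider rule, V = 17.9 × 48.80/73.80 = 11.84 V.

V ≈ 11.8 V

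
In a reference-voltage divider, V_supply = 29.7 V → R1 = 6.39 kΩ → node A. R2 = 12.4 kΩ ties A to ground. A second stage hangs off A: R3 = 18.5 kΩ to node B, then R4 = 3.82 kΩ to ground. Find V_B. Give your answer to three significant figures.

V_B ≈ 2.82 V

Looking into the second stage from A: R3 + R4 = 22.32 kΩ appears in parallel with R2.
Effective lower resistance at A: R2 ‖ 22.32 = 7.971 kΩ.
First divider: V_A = V_supply · 7.971/(6.39 + 7.971) = 16.49 V.
Then the unloaded second divider: V_B = V_A × R4/(R3+R4) = 16.49 × 0.1711 = 2.821 V.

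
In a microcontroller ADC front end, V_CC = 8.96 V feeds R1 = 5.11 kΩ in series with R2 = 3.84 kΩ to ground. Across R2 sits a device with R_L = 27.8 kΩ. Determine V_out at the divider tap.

The load sits in parallel with R2, giving an effective lower resistance R2' = R2·R_L/(R2+R_L) = 3.374 kΩ.
Voltage divider with the loaded lower leg: V_out = 8.96 × 3.374/(5.11 + 3.374) = 8.96 × 0.3977 = 3.563 V.
(Unloaded it would be 3.84 V; the load pulls it down.)

V_out ≈ 3.56 V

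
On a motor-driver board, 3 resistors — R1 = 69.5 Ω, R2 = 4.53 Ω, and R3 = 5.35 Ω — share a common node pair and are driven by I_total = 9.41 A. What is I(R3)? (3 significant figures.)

Conductances: ΣG = 1/69.5 + 1/4.53 + 1/5.35 = 0.4221 (1/Ω).
R3 takes the fraction G_k/ΣG = 0.1869/0.4221 = 0.4429, so I = 9.41 × 0.4429 = 4.167 A.

I ≈ 4.17 A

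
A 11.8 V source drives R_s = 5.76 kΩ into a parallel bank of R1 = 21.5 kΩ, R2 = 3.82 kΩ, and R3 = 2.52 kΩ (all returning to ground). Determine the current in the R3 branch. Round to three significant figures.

I ≈ 0.925 mA

Equivalent of the parallel group: R_p = 1.418 kΩ.
V_A by voltage divider: V_A = 11.8 × 1.418/(5.76 + 1.418) = 2.331 V.
I(R3) = V_A / R3 = 2.331/2.52 = 0.9251 mA.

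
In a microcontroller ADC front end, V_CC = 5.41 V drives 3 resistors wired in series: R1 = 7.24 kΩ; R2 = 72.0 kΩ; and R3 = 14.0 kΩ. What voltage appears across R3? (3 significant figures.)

ΣR = 7.24 + 72.0 + 14.0 = 93.24 kΩ.
V = V_CC · R/ΣR = 5.41 × 0.1502 = 0.8123 V.

V ≈ 0.812 V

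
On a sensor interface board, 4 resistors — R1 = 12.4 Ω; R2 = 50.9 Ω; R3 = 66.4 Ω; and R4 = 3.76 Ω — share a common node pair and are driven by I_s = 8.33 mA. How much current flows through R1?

I ≈ 1.76 mA

Total conductance ΣG = 1/12.4 + 1/50.9 + 1/66.4 + 1/3.76 = 0.3813 (units of 1/Ω).
R1 takes the fraction G_k/ΣG = 0.08065/0.3813 = 0.2115, so I = 8.33 × 0.2115 = 1.762 mA.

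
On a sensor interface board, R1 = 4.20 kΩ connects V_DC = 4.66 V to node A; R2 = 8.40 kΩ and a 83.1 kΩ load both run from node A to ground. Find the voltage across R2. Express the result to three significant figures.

The load sits in parallel with R2, giving an effective lower resistance R2' = R2·R_L/(R2+R_L) = 7.629 kΩ.
Now apply the divider: V_out = 4.66 × 0.6449 = 3.005 V.

V_out ≈ 3.01 V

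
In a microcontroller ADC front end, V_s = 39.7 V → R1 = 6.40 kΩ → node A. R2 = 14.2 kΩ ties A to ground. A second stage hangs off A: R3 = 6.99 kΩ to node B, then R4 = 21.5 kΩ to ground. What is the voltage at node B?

Looking into the second stage from A: R3 + R4 = 28.49 kΩ appears in parallel with R2.
Effective lower resistance at A: R2 ‖ 28.49 = 9.477 kΩ.
So V_A = 39.7 × 0.5969 = 23.70 V.
Then the unloaded second divider: V_B = V_A × R4/(R3+R4) = 23.70 × 0.7547 = 17.88 V.

V_B ≈ 17.9 V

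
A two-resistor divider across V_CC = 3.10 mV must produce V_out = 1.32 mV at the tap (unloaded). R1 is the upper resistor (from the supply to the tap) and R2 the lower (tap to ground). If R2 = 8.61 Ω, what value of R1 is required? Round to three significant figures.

R1 ≈ 11.6 Ω

Required fraction k = V_out/V_CC = 0.4258.
Rearranging, R1 = R2·(1−k)/k = 8.61 × 1.348 = 11.61 Ω.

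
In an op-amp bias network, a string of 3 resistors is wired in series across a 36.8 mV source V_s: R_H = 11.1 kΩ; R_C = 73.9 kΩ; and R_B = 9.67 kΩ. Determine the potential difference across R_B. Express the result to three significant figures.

Series total: ΣR = 11.1 + 73.9 + 9.67 = 94.67 kΩ.
V = V_s · R/ΣR = 36.8 × 0.1021 = 3.759 mV.

V ≈ 3.76 mV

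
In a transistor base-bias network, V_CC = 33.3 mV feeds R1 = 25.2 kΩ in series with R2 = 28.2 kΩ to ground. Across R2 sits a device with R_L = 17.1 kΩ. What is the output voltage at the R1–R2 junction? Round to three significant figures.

R2 ‖ R_L = (28.2 × 17.1)/(28.2 + 17.1) = 10.65 kΩ.
Then V_out = V_CC · R2'/(R1 + R2') = 33.3 × 10.65/35.85 = 9.889 mV.

V_out ≈ 9.89 mV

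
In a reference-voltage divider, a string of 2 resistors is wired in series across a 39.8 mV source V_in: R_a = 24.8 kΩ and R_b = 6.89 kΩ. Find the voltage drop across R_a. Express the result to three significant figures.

ΣR = 24.8 + 6.89 = 31.69 kΩ.
V = V_in · R/ΣR = 39.8 × 0.7826 = 31.15 mV.

V ≈ 31.1 mV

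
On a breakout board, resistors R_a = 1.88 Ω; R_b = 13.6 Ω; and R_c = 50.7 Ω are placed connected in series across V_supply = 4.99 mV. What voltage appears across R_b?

Series total: ΣR = 1.88 + 13.6 + 50.7 = 66.18 Ω.
By the voltage-divider rule, V = 4.99 × 13.60/66.18 = 1.025 mV.

V ≈ 1.03 mV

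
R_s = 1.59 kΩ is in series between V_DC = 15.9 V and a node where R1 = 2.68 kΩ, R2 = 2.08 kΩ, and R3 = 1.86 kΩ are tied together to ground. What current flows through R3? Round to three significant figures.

I ≈ 2.66 mA

Parallel bank: R_p = 1/(1/2.68 + 1/2.08 + 1/1.86) = 0.7186 kΩ.
V_A = 15.9 × 0.7186/2.309 = 4.949 V.
I(R3) = V_A / R3 = 4.949/1.86 = 2.661 mA.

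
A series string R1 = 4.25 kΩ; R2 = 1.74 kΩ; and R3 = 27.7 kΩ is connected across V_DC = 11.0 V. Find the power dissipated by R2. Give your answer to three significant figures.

The common current is I = 11.0/33.69 = 0.3265 mA.
P = I²R = 0.1066 × 1.74 = 0.1855 mW.

P ≈ 0.185 mW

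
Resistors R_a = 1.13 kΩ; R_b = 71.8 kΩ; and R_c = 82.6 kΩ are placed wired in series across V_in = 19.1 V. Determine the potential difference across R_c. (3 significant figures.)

V ≈ 10.1 V

ΣR = 1.13 + 71.8 + 82.6 = 155.5 kΩ.
By the voltage-divider rule, V = 19.1 × 82.60/155.5 = 10.14 V.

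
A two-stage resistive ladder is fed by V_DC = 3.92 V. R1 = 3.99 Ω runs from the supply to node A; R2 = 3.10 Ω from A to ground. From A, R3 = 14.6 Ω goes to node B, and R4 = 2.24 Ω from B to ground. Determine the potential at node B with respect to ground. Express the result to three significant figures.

V_B ≈ 0.207 V

The second stage (R3 + R4 = 16.84 Ω) loads node A in parallel with R2.
R2 ‖ (R3+R4) = 2.618 Ω.
First divider: V_A = V_DC · 2.618/(3.99 + 2.618) = 1.553 V.
Stage 2 is unloaded, so V_B = V_A · R4/(R3+R4) = 1.553 × 2.24/16.84 = 0.2066 V.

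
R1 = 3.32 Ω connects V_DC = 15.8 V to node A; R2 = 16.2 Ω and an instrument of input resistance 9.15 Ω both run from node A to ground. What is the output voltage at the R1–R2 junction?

V_out ≈ 10.1 V

R2 ‖ R_L = (16.2 × 9.15)/(16.2 + 9.15) = 5.847 Ω.
Voltage divider with the loaded lower leg: V_out = 15.8 × 5.847/(3.32 + 5.847) = 15.8 × 0.6378 = 10.08 V.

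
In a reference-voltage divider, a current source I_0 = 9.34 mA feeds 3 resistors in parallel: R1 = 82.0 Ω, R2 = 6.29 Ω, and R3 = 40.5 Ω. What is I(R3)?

I ≈ 1.18 mA

Conductances: ΣG = 1/82.0 + 1/6.29 + 1/40.5 = 0.1959 (1/Ω).
By the current-divider rule, I = I_0 · G_k/ΣG = 9.34 × 0.1261 = 1.177 mA.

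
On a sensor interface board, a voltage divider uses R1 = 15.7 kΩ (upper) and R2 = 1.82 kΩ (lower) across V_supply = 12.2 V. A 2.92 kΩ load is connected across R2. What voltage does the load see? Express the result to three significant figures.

V_out ≈ 0.813 V

R2 ‖ R_L = (1.82 × 2.92)/(1.82 + 2.92) = 1.121 kΩ.
Now apply the divider: V_out = 12.2 × 0.06665 = 0.8132 V.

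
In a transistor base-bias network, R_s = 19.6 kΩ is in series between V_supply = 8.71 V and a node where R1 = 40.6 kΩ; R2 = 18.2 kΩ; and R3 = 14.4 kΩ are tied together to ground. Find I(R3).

Equivalent of the parallel group: R_p = 6.711 kΩ.
Node voltage V_A = V_supply · R_p/(R_s + R_p) = 8.71 × 0.2551 = 2.221 V.
Branch current I = V_A/R3 = 2.221/14.4 = 0.1543 mA.

I ≈ 0.154 mA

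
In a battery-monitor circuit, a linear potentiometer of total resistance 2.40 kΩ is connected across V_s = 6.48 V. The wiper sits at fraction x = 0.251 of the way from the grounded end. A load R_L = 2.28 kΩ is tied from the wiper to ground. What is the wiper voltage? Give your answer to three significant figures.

Split the track: R_lower = x·R_p = 0.6024 kΩ, R_upper = (1−x)·R_p = 1.798 kΩ.
Lower segment in parallel with the load: 0.6024 ‖ 2.28 = 0.4765 kΩ.
V_out = 6.48 × 0.4765/(1.798 + 0.4765) = 1.358 V.

V_out ≈ 1.36 V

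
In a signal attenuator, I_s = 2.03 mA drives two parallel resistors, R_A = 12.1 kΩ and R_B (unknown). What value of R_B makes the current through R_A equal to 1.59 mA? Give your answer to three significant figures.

In a two-way split, I_A/I_s = R_B/(R_A + R_B).
With f = 0.7833, R_B = R_A · f/(1−f) = 12.1 × 3.614 = 43.73 kΩ.

R_B ≈ 43.7 kΩ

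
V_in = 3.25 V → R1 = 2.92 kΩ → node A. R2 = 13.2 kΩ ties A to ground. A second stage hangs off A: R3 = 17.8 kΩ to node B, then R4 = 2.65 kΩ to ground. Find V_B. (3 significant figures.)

Node A sees R2 in parallel with the series input of stage 2, R3 + R4 = 20.45 kΩ.
R2 ‖ (R3+R4) = 8.022 kΩ.
V_A = 3.25 × 8.022/(2.92 + 8.022) = 2.383 V.
Stage 2 is unloaded, so V_B = V_A · R4/(R3+R4) = 2.383 × 2.65/20.45 = 0.3088 V.

V_B ≈ 0.309 V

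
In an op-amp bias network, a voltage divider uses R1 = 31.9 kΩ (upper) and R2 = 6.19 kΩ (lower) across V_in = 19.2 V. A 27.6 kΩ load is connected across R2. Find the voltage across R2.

V_out ≈ 2.63 V

The load sits in parallel with R2, giving an effective lower resistance R2' = R2·R_L/(R2+R_L) = 5.056 kΩ.
Then V_out = V_in · R2'/(R1 + R2') = 19.2 × 5.056/36.96 = 2.627 V.
(Unloaded it would be 3.12 V; the load pulls it down.)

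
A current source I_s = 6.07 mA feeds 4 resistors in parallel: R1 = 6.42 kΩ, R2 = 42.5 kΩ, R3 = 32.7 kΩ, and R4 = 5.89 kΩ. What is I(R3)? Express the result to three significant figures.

ΣG = 1/6.42 + 1/42.5 + 1/32.7 + 1/5.89 = 0.3797.
By the current-divider rule, I = I_s · G_k/ΣG = 6.07 × 0.08055 = 0.4889 mA.

I ≈ 0.489 mA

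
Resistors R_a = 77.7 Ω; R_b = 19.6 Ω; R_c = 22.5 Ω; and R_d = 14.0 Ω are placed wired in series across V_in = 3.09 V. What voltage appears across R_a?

Total series resistance ΣR = 77.7 + 19.6 + 22.5 + 14.0 = 133.8 Ω.
Voltage divider: V = V_in · (77.70 / 133.8) = 3.09 × 0.5807 = 1.794 V.

V ≈ 1.79 V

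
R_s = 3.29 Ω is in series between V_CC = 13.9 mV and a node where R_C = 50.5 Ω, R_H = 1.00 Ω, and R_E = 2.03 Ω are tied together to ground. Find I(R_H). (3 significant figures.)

I ≈ 2.33 mA

Parallel bank: R_p = 1/(1/50.5 + 1/1.00 + 1/2.03) = 0.6612 Ω.
Node voltage V_A = V_CC · R_p/(R_s + R_p) = 13.9 × 0.1673 = 2.326 mV.
Branch current I = V_A/R_H = 2.326/1.00 = 2.326 mA.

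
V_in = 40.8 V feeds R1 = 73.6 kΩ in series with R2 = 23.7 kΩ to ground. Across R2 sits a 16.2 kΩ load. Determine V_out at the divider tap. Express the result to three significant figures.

V_out ≈ 4.72 V

R2 ‖ R_L = (23.7 × 16.2)/(23.7 + 16.2) = 9.623 kΩ.
Voltage divider with the loaded lower leg: V_out = 40.8 × 9.623/(73.6 + 9.623) = 40.8 × 0.1156 = 4.717 V.
(Unloaded it would be 9.94 V; the load pulls it down.)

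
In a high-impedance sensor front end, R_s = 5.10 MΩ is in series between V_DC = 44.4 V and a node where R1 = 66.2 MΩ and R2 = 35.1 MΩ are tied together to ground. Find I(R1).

Parallel bank: R_p = 1/(1/66.2 + 1/35.1) = 22.94 MΩ.
Node voltage V_A = V_DC · R_p/(R_s + R_p) = 44.4 × 0.8181 = 36.32 V.
I(R1) = V_A / R1 = 36.32/66.2 = 0.5487 µA.
(Equivalently: I_total = 1.584 µA, then current-divider fraction G_k/ΣG = 0.3465.)

I ≈ 0.549 µA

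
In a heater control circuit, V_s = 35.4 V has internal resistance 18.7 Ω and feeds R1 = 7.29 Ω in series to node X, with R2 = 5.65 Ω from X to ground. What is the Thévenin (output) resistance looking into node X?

R_th ≈ 4.64 Ω

R1' = 18.7 + 7.29 = 25.99 Ω (source resistance + R1).
Zeroing V_s shorts the top of R1' to ground, so R_th = R1' ‖ R2 = 4.641 Ω.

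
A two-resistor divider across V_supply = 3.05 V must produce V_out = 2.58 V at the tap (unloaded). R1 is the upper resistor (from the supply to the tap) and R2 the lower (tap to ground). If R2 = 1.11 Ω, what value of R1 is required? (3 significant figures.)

Required fraction k = V_out/V_supply = 0.8459.
R1 = R2·(1/k − 1) = 1.11 × 0.1822 = 0.2022 Ω.

R1 ≈ 0.202 Ω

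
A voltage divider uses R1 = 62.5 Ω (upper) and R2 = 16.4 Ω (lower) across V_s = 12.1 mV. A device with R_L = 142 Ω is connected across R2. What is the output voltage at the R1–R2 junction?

The load sits in parallel with R2, giving an effective lower resistance R2' = R2·R_L/(R2+R_L) = 14.70 Ω.
Voltage divider with the loaded lower leg: V_out = 12.1 × 14.70/(62.5 + 14.70) = 12.1 × 0.1904 = 2.304 mV.
(Unloaded it would be 2.52 mV; the load pulls it down.)

V_out ≈ 2.30 mV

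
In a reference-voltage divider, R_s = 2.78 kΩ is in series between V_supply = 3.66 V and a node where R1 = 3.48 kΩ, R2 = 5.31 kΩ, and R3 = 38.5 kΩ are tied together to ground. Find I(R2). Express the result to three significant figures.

Parallel bank: R_p = 1/(1/3.48 + 1/5.31 + 1/38.5) = 1.993 kΩ.
Node voltage V_A = V_supply · R_p/(R_s + R_p) = 3.66 × 0.4176 = 1.528 V.
Branch current I = V_A/R2 = 1.528/5.31 = 0.2878 mA.

I ≈ 0.288 mA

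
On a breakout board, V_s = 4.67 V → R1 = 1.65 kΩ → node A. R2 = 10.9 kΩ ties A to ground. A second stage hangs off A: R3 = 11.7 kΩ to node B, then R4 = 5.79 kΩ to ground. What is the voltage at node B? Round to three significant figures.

Looking into the second stage from A: R3 + R4 = 17.49 kΩ appears in parallel with R2.
Effective lower resistance at A: R2 ‖ 17.49 = 6.715 kΩ.
So V_A = 4.67 × 0.8028 = 3.749 V.
Then the unloaded second divider: V_B = V_A × R4/(R3+R4) = 3.749 × 0.3310 = 1.241 V.

V_B ≈ 1.24 V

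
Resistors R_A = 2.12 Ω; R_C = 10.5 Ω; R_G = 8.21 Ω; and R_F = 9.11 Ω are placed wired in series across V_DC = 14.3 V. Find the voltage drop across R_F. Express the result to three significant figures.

V ≈ 4.35 V

ΣR = 2.12 + 10.5 + 8.21 + 9.11 = 29.94 Ω.
By the voltage-divider rule, V = 14.3 × 9.110/29.94 = 4.351 V.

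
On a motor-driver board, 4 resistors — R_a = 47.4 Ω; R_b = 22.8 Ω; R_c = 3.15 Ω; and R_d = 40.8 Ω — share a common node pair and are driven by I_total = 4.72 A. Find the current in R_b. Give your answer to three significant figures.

Total conductance ΣG = 1/47.4 + 1/22.8 + 1/3.15 + 1/40.8 = 0.4069 (units of 1/Ω).
By the current-divider rule, I = I_total · G_k/ΣG = 4.72 × 0.1078 = 0.5087 A.

I ≈ 0.509 A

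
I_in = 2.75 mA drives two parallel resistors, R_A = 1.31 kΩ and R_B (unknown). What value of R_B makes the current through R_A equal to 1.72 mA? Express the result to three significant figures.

The fraction through R_A equals R_B/(R_A+R_B).
1.72/2.75 = R_B/(R_A + R_B) → R_B = R_A · (0.6255)/(1 − 0.6255) = 1.31 × 1.670 = 2.188 kΩ.

R_B ≈ 2.19 kΩ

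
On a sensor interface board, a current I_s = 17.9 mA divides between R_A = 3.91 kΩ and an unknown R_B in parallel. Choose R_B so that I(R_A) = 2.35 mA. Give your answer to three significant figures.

Two-branch current divider: I_A = I_s · R_B/(R_A + R_B).
2.35/17.9 = R_B/(R_A + R_B) → R_B = R_A · (0.1313)/(1 − 0.1313) = 3.91 × 0.1511 = 0.5909 kΩ.

R_B ≈ 0.591 kΩ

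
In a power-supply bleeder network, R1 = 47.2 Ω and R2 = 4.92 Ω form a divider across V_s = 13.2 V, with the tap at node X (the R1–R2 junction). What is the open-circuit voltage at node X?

V_th ≈ 1.25 V

Open-circuit (no load on X): V_th = V_s · R2/(R1 + R2) = 13.2 × 4.92/(47.20 + 4.92) = 1.246 V.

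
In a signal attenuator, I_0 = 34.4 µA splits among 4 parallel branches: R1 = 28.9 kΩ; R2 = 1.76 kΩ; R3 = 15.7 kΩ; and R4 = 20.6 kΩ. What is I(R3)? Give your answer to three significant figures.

I ≈ 3.06 µA

Conductances: ΣG = 1/28.9 + 1/1.76 + 1/15.7 + 1/20.6 = 0.7150 (1/kΩ).
Current divider: I(R3) = I_0 · G_k/ΣG = 34.4 × (0.06369/0.7150) = 34.4 × 0.08908 = 3.064 µA.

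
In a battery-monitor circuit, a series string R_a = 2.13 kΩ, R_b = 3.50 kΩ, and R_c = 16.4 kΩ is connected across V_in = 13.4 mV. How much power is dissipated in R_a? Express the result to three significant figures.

P ≈ 0.788 nW

The common current is I = 13.4/22.03 = 0.6083 µA.
V(R_a) = I·R = 1.296 mV; P = V·I = 1.296 × 0.6083 = 0.7881 nW.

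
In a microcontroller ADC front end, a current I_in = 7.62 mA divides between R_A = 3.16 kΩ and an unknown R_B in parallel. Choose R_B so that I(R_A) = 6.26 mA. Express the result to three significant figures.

Two-branch current divider: I_A = I_in · R_B/(R_A + R_B).
With f = 0.8215, R_B = R_A · f/(1−f) = 3.16 × 4.603 = 14.55 kΩ.

R_B ≈ 14.5 kΩ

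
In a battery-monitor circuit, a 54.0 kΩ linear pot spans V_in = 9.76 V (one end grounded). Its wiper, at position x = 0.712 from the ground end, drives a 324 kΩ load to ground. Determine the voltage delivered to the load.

The pot divides into 15.55 kΩ above the wiper and 38.45 kΩ below.
R_L loads the lower segment: effective lower R = 34.37 kΩ.
Then V_out = V_in · 34.37/(15.55 + 34.37) = 6.719 V.

V_out ≈ 6.72 V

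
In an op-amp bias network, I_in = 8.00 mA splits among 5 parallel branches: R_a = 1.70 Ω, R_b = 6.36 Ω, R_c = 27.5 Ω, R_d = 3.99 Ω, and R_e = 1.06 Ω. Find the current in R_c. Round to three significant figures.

I ≈ 0.147 mA

ΣG = 1/1.70 + 1/6.36 + 1/27.5 + 1/3.99 + 1/1.06 = 1.976.
Current divider: I(R_c) = I_in · G_k/ΣG = 8.00 × (0.03636/1.976) = 8.00 × 0.01840 = 0.1472 mA.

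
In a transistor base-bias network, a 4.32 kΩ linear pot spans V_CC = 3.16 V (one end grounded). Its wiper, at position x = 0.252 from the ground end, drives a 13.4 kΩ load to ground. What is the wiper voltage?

The pot divides into 3.231 kΩ above the wiper and 1.089 kΩ below.
R_L loads the lower segment: effective lower R = 1.007 kΩ.
V_out = 3.16 × 1.007/(3.231 + 1.007) = 0.7507 V.

V_out ≈ 0.751 V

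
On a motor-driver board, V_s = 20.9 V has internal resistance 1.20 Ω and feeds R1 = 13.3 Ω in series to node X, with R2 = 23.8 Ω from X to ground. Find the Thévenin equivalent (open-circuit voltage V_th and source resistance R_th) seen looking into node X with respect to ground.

V_th ≈ 13.0 V, R_th ≈ 9.01 Ω

R1' = 1.20 + 13.3 = 14.50 Ω (source resistance + R1).
V_th is the unloaded tap voltage: V_s · R2/(R1'+R2) = 20.9 × 0.6214 = 12.99 V.
Looking into X with the source shorted: R_th = R1'·R2/(R1'+R2) = 14.50 × 23.8/38.30 = 9.010 Ω.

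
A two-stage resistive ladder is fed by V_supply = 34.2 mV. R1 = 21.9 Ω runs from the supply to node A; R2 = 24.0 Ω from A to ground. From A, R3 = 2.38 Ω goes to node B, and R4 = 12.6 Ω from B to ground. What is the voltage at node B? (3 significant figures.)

Looking into the second stage from A: R3 + R4 = 14.98 Ω appears in parallel with R2.
R2 ‖ (R3+R4) = 9.223 Ω.
First divider: V_A = V_supply · 9.223/(21.9 + 9.223) = 10.13 mV.
V_B = V_A × 0.8411 = 8.525 mV.

V_B ≈ 8.52 mV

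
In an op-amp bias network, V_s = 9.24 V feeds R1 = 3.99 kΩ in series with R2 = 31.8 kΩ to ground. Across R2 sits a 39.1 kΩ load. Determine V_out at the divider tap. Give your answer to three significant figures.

R2 ‖ R_L = (31.8 × 39.1)/(31.8 + 39.1) = 17.54 kΩ.
Then V_out = V_s · R2'/(R1 + R2') = 9.24 × 17.54/21.53 = 7.527 V.
(Unloaded it would be 8.21 V; the load pulls it down.)

V_out ≈ 7.53 V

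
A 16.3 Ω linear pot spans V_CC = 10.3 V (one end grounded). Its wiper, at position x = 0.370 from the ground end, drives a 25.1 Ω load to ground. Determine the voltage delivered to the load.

V_out ≈ 3.31 V

Split the track: R_lower = x·R_p = 6.031 Ω, R_upper = (1−x)·R_p = 10.27 Ω.
(x·R_p) ‖ R_L = 4.863 Ω.
Loaded-divider output: V_out = 10.3 × 0.3214 = 3.310 V.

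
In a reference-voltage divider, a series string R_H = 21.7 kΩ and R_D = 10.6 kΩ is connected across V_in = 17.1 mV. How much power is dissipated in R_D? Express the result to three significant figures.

P ≈ 2.97 nW

ΣR = 32.30 kΩ → I = 17.1/32.30 = 0.5294 µA.
P(R_D) = I²·R_D = (0.5294)² × 10.6 = 2.971 nW.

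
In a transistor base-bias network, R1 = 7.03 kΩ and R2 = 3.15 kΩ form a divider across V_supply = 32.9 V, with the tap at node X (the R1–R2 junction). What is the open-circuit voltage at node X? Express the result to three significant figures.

Open-circuit (no load on X): V_th = V_supply · R2/(R1 + R2) = 32.9 × 3.15/(7.030 + 3.15) = 10.18 V.

V_th ≈ 10.2 V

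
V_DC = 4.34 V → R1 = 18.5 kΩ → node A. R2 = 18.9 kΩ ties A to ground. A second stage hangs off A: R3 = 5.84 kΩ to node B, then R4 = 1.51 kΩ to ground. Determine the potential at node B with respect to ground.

The second stage (R3 + R4 = 7.350 kΩ) loads node A in parallel with R2.
R2 ‖ (R3+R4) = 5.292 kΩ.
First divider: V_A = V_DC · 5.292/(18.5 + 5.292) = 0.9653 V.
Stage 2 is unloaded, so V_B = V_A · R4/(R3+R4) = 0.9653 × 1.51/7.350 = 0.1983 V.

V_B ≈ 0.198 V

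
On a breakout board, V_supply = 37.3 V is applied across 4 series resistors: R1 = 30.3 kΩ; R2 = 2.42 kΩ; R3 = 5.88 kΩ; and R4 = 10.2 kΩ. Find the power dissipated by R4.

ΣR = 48.80 kΩ → I = 37.3/48.80 = 0.7643 mA.
P(R4) = I²·R4 = (0.7643)² × 10.2 = 5.959 mW.

P ≈ 5.96 mW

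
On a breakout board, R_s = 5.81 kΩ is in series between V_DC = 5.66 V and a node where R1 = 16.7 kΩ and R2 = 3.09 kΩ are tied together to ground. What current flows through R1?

I ≈ 0.105 mA

Combine the parallel branches: R_p = (1/16.7 + 1/3.09)⁻¹ = 2.608 kΩ.
V_A = 5.66 × 2.608/8.418 = 1.753 V.
I(R1) = V_A / R1 = 1.753/16.7 = 0.1050 mA.
(Equivalently: I_total = 0.6724 mA, then current-divider fraction G_k/ΣG = 0.1561.)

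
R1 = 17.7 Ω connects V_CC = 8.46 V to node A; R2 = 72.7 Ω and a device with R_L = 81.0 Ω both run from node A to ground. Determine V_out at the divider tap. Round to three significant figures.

First combine the lower leg with the load: R2 ‖ R_L = 38.31 Ω.
Then V_out = V_CC · R2'/(R1 + R2') = 8.46 × 38.31/56.01 = 5.787 V.
(Unloaded it would be 6.80 V; the load pulls it down.)

V_out ≈ 5.79 V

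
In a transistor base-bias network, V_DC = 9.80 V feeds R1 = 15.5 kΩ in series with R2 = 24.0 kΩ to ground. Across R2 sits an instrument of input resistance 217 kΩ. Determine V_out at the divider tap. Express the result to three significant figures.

The load sits in parallel with R2, giving an effective lower resistance R2' = R2·R_L/(R2+R_L) = 21.61 kΩ.
Now apply the divider: V_out = 9.80 × 0.5823 = 5.707 V.
(Unloaded it would be 5.95 V; the load pulls it down.)

V_out ≈ 5.71 V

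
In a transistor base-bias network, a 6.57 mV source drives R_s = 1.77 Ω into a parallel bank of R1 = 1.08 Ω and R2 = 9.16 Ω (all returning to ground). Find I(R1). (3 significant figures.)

Combine the parallel branches: R_p = (1/1.08 + 1/9.16)⁻¹ = 0.9661 Ω.
V_A by voltage divider: V_A = 6.57 × 0.9661/(1.77 + 0.9661) = 2.320 mV.
I(R1) = V_A / R1 = 2.320/1.08 = 2.148 mA.

I ≈ 2.15 mA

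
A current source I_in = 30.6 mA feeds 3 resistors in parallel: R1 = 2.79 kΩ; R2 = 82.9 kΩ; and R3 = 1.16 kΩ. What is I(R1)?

I ≈ 8.90 mA

Conductances: ΣG = 1/2.79 + 1/82.9 + 1/1.16 = 1.233 (1/kΩ).
Current divider: I(R1) = I_in · G_k/ΣG = 30.6 × (0.3584/1.233) = 30.6 × 0.2908 = 8.898 mA.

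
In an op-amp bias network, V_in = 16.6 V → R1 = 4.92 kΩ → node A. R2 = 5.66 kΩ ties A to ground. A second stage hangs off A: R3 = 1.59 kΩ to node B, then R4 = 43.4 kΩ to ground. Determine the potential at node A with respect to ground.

V_A ≈ 8.39 V

The second stage (R3 + R4 = 44.99 kΩ) loads node A in parallel with R2.
R2 ‖ (R3+R4) = 5.028 kΩ.
V_A = 16.6 × 5.028/(4.92 + 5.028) = 8.390 V.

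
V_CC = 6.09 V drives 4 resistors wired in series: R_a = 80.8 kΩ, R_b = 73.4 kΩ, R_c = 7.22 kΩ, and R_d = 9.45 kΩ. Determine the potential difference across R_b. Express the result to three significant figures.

V ≈ 2.62 V

ΣR = 80.8 + 73.4 + 7.22 + 9.45 = 170.9 kΩ.
By the voltage-divider rule, V = 6.09 × 73.40/170.9 = 2.616 V.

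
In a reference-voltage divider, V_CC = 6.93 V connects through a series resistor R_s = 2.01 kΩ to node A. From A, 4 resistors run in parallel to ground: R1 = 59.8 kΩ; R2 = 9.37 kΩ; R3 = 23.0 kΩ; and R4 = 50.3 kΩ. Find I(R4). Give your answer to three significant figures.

Equivalent of the parallel group: R_p = 5.353 kΩ.
V_A = 6.93 × 5.353/7.363 = 5.038 V.
I(R4) = V_A / R4 = 5.038/50.3 = 0.1002 mA.

I ≈ 0.100 mA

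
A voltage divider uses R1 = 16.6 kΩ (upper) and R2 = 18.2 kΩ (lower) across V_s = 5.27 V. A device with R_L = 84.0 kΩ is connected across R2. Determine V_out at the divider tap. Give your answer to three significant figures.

The load sits in parallel with R2, giving an effective lower resistance R2' = R2·R_L/(R2+R_L) = 14.96 kΩ.
Voltage divider with the loaded lower leg: V_out = 5.27 × 14.96/(16.6 + 14.96) = 5.27 × 0.4740 = 2.498 V.

V_out ≈ 2.50 V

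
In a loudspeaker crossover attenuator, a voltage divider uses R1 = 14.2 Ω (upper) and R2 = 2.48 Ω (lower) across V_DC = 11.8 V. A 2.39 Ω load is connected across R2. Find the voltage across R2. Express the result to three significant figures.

First combine the lower leg with the load: R2 ‖ R_L = 1.217 Ω.
Now apply the divider: V_out = 11.8 × 0.07894 = 0.9315 V.
(Unloaded it would be 1.75 V; the load pulls it down.)

V_out ≈ 0.932 V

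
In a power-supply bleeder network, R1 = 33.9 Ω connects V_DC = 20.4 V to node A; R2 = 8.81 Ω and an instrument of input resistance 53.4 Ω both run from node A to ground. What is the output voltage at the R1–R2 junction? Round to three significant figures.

R2 ‖ R_L = (8.81 × 53.4)/(8.81 + 53.4) = 7.562 Ω.
Then V_out = V_DC · R2'/(R1 + R2') = 20.4 × 7.562/41.46 = 3.721 V.

V_out ≈ 3.72 V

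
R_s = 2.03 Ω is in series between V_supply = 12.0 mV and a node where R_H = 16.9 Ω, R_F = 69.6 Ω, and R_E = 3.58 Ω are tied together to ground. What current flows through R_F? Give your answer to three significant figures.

I ≈ 0.100 mA

Combine the parallel branches: R_p = (1/16.9 + 1/69.6 + 1/3.58)⁻¹ = 2.834 Ω.
V_A = 12.0 × 2.834/4.864 = 6.992 mV.
Branch current I = V_A/R_F = 6.992/69.6 = 0.1005 mA.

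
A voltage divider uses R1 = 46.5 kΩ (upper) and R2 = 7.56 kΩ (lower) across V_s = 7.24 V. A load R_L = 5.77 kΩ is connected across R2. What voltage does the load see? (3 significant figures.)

R2 ‖ R_L = (7.56 × 5.77)/(7.56 + 5.77) = 3.272 kΩ.
Voltage divider with the loaded lower leg: V_out = 7.24 × 3.272/(46.5 + 3.272) = 7.24 × 0.06575 = 0.4760 V.

V_out ≈ 0.476 V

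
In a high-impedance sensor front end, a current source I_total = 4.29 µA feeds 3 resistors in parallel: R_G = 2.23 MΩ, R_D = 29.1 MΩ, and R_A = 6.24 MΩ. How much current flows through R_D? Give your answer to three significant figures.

I ≈ 0.229 µA

Conductances: ΣG = 1/2.23 + 1/29.1 + 1/6.24 = 0.6431 (1/MΩ).
Current divider: I(R_D) = I_total · G_k/ΣG = 4.29 × (0.03436/0.6431) = 4.29 × 0.05344 = 0.2293 µA.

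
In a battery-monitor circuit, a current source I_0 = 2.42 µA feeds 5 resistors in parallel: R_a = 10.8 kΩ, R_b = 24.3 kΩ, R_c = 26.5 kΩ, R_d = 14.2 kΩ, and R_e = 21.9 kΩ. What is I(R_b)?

I ≈ 0.346 µA

Total conductance ΣG = 1/10.8 + 1/24.3 + 1/26.5 + 1/14.2 + 1/21.9 = 0.2876 (units of 1/kΩ).
R_b takes the fraction G_k/ΣG = 0.04115/0.2876 = 0.1431, so I = 2.42 × 0.1431 = 0.3463 µA.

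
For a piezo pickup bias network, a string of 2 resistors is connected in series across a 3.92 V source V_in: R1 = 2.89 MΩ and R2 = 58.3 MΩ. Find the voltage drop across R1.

Series total: ΣR = 2.89 + 58.3 = 61.19 MΩ.
By the voltage-divider rule, V = 3.92 × 2.890/61.19 = 0.1851 V.

V ≈ 0.185 V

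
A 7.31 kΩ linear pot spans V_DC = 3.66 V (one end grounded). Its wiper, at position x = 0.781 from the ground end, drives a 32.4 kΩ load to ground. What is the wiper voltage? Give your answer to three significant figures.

V_out ≈ 2.75 V

The pot divides into 1.601 kΩ above the wiper and 5.709 kΩ below.
R_L loads the lower segment: effective lower R = 4.854 kΩ.
Then V_out = V_DC · 4.854/(1.601 + 4.854) = 2.752 V.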